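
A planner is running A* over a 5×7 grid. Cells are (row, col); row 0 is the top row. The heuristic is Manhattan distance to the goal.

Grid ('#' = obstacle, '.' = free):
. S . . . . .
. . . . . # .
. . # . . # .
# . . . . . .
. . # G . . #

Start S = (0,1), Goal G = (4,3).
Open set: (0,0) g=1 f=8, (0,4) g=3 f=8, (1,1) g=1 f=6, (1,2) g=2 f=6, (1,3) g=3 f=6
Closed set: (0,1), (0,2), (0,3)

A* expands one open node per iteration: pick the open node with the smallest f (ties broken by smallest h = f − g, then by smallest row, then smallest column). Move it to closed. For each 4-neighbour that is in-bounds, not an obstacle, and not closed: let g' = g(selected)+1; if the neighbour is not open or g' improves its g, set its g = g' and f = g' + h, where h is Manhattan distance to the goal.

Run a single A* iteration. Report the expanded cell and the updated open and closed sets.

step 1: expand (1,3) (f=6, h=3) → closed; open now [(0,0) g=1 f=8, (0,4) g=3 f=8, (1,1) g=1 f=6, (1,2) g=2 f=6, (1,4) g=4 f=8, (2,3) g=4 f=6]

expanded=(1,3); open=[(0,0) g=1 f=8, (0,4) g=3 f=8, (1,1) g=1 f=6, (1,2) g=2 f=6, (1,4) g=4 f=8, (2,3) g=4 f=6]; closed=[(0,1), (0,2), (0,3), (1,3)]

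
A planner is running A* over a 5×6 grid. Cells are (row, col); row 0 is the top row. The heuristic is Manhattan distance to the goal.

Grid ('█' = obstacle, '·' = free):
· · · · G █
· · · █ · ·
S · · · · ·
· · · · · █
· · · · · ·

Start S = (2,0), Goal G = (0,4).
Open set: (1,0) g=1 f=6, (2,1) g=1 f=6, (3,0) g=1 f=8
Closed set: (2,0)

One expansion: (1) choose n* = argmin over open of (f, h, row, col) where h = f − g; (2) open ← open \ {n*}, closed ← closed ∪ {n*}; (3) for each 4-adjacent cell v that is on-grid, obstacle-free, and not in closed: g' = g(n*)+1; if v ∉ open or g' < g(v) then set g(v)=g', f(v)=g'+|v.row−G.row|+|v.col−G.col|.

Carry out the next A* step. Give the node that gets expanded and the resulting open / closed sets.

step 1: expand (1,0) (f=6, h=5) → closed; open now [(0,0) g=2 f=6, (1,1) g=2 f=6, (2,1) g=1 f=6, (3,0) g=1 f=8]

expanded=(1,0); open=[(0,0) g=2 f=6, (1,1) g=2 f=6, (2,1) g=1 f=6, (3,0) g=1 f=8]; closed=[(1,0), (2,0)]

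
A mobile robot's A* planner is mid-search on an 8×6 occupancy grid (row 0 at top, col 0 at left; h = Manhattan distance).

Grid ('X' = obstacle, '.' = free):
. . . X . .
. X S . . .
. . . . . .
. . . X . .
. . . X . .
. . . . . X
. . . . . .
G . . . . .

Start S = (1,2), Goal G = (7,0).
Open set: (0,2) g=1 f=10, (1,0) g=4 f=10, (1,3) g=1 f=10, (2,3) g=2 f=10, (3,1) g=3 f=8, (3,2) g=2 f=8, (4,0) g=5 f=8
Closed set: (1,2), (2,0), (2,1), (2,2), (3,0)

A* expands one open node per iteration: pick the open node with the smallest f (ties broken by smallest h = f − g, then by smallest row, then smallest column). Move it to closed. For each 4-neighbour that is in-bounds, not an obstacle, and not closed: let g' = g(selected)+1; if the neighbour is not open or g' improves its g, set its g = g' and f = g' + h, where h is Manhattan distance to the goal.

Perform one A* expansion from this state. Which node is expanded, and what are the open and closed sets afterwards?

step 1: expand (4,0) (f=8, h=3) → closed; open now [(0,2) g=1 f=10, (1,0) g=4 f=10, (1,3) g=1 f=10, (2,3) g=2 f=10, (3,1) g=3 f=8, (3,2) g=2 f=8, (4,1) g=6 f=10, (5,0) g=6 f=8]

expanded=(4,0); open=[(0,2) g=1 f=10, (1,0) g=4 f=10, (1,3) g=1 f=10, (2,3) g=2 f=10, (3,1) g=3 f=8, (3,2) g=2 f=8, (4,1) g=6 f=10, (5,0) g=6 f=8]; closed=[(1,2), (2,0), (2,1), (2,2), (3,0), (4,0)]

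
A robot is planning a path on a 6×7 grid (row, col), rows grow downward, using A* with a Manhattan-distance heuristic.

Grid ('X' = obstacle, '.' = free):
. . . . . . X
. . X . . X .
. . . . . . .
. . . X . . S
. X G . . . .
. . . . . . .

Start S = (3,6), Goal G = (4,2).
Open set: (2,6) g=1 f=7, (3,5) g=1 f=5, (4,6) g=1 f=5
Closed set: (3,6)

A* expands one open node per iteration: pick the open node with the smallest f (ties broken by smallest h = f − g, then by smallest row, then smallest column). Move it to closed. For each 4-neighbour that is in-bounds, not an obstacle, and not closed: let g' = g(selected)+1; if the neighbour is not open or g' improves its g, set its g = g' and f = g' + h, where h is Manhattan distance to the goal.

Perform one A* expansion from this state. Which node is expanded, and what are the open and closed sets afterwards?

expanded=(3,5); open=[(2,5) g=2 f=7, (2,6) g=1 f=7, (3,4) g=2 f=5, (4,5) g=2 f=5, (4,6) g=1 f=5]; closed=[(3,5), (3,6)]

step 1: expand (3,5) (f=5, h=4) → closed; open now [(2,5) g=2 f=7, (2,6) g=1 f=7, (3,4) g=2 f=5, (4,5) g=2 f=5, (4,6) g=1 f=5]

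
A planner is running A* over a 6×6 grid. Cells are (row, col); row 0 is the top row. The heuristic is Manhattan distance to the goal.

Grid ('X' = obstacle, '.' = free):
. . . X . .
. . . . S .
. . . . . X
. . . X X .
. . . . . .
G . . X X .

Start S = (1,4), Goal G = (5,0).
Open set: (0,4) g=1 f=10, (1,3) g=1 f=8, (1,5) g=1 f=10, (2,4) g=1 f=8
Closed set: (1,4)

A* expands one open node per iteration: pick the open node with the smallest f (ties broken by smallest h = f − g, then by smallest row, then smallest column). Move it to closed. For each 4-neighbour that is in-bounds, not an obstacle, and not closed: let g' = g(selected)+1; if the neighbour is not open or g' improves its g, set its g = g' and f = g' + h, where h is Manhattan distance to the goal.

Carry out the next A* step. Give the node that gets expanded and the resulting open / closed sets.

step 1: expand (1,3) (f=8, h=7) → closed; open now [(0,4) g=1 f=10, (1,2) g=2 f=8, (1,5) g=1 f=10, (2,3) g=2 f=8, (2,4) g=1 f=8]

expanded=(1,3); open=[(0,4) g=1 f=10, (1,2) g=2 f=8, (1,5) g=1 f=10, (2,3) g=2 f=8, (2,4) g=1 f=8]; closed=[(1,3), (1,4)]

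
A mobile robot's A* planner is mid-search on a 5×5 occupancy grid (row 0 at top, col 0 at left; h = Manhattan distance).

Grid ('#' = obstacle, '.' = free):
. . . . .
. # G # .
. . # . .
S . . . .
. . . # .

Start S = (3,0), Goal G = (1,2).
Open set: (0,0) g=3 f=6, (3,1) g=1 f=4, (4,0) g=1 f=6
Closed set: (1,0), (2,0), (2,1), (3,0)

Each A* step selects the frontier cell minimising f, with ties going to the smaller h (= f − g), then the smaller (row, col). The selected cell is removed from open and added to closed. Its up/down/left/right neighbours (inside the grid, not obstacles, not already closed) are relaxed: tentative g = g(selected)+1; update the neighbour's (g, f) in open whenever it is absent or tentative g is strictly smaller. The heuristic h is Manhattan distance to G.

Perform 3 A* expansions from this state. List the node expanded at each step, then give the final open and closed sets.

order=[(3,1) → (3,2) → (0,0)]; open=[(0,1) g=4 f=6, (3,3) g=3 f=6, (4,0) g=1 f=6, (4,1) g=2 f=6, (4,2) g=3 f=6]; closed=[(0,0), (1,0), (2,0), (2,1), (3,0), (3,1), (3,2)]

step 1: expand (3,1) (f=4, h=3) → closed; open now [(0,0) g=3 f=6, (3,2) g=2 f=4, (4,0) g=1 f=6, (4,1) g=2 f=6]
step 2: expand (3,2) (f=4, h=2) → closed; open now [(0,0) g=3 f=6, (3,3) g=3 f=6, (4,0) g=1 f=6, (4,1) g=2 f=6, (4,2) g=3 f=6]
step 3: expand (0,0) (f=6, h=3) → closed; open now [(0,1) g=4 f=6, (3,3) g=3 f=6, (4,0) g=1 f=6, (4,1) g=2 f=6, (4,2) g=3 f=6]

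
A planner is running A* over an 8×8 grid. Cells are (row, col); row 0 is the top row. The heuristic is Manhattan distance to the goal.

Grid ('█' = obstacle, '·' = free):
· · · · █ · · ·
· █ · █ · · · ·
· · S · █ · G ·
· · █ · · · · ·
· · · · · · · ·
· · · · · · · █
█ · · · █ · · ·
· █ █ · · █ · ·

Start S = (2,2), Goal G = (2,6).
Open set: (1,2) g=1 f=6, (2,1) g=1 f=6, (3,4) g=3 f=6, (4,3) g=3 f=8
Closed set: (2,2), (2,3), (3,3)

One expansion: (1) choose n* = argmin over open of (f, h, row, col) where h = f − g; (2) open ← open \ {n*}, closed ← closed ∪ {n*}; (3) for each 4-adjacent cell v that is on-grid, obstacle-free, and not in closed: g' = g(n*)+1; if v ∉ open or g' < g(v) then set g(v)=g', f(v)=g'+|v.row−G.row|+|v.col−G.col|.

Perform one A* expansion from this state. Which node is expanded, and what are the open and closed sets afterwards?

expanded=(3,4); open=[(1,2) g=1 f=6, (2,1) g=1 f=6, (3,5) g=4 f=6, (4,3) g=3 f=8, (4,4) g=4 f=8]; closed=[(2,2), (2,3), (3,3), (3,4)]

step 1: expand (3,4) (f=6, h=3) → closed; open now [(1,2) g=1 f=6, (2,1) g=1 f=6, (3,5) g=4 f=6, (4,3) g=3 f=8, (4,4) g=4 f=8]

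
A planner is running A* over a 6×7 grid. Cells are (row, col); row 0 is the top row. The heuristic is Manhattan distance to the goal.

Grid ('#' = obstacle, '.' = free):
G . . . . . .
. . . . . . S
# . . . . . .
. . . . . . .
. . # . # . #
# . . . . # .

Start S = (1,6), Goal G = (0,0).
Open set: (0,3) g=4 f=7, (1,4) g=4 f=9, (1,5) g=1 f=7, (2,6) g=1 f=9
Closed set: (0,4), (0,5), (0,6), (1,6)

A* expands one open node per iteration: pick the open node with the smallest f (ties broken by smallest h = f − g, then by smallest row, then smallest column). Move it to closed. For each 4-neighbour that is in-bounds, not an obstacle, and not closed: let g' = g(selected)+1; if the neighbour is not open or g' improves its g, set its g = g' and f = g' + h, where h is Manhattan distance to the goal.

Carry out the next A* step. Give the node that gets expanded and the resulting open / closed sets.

expanded=(0,3); open=[(0,2) g=5 f=7, (1,3) g=5 f=9, (1,4) g=4 f=9, (1,5) g=1 f=7, (2,6) g=1 f=9]; closed=[(0,3), (0,4), (0,5), (0,6), (1,6)]

step 1: expand (0,3) (f=7, h=3) → closed; open now [(0,2) g=5 f=7, (1,3) g=5 f=9, (1,4) g=4 f=9, (1,5) g=1 f=7, (2,6) g=1 f=9]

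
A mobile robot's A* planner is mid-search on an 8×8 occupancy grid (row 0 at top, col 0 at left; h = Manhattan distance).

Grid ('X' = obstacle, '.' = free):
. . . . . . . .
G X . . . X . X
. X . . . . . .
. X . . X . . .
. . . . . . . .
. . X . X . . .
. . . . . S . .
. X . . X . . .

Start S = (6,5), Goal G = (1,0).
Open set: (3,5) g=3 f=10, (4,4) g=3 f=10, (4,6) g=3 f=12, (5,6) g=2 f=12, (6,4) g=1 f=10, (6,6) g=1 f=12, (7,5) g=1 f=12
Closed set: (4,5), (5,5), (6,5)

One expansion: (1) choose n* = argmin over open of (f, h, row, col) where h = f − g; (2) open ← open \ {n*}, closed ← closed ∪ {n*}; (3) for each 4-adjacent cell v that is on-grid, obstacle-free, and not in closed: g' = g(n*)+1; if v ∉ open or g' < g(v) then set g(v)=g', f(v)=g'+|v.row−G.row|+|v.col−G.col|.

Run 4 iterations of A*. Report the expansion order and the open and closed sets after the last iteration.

step 1: expand (3,5) (f=10, h=7) → closed; open now [(2,5) g=4 f=10, (3,6) g=4 f=12, (4,4) g=3 f=10, (4,6) g=3 f=12, (5,6) g=2 f=12, (6,4) g=1 f=10, (6,6) g=1 f=12, (7,5) g=1 f=12]
step 2: expand (2,5) (f=10, h=6) → closed; open now [(2,4) g=5 f=10, (2,6) g=5 f=12, (3,6) g=4 f=12, (4,4) g=3 f=10, (4,6) g=3 f=12, (5,6) g=2 f=12, (6,4) g=1 f=10, (6,6) g=1 f=12, (7,5) g=1 f=12]
step 3: expand (2,4) (f=10, h=5) → closed; open now [(1,4) g=6 f=10, (2,3) g=6 f=10, (2,6) g=5 f=12, (3,6) g=4 f=12, (4,4) g=3 f=10, (4,6) g=3 f=12, (5,6) g=2 f=12, (6,4) g=1 f=10, (6,6) g=1 f=12, (7,5) g=1 f=12]
step 4: expand (1,4) (f=10, h=4) → closed; open now [(0,4) g=7 f=12, (1,3) g=7 f=10, (2,3) g=6 f=10, (2,6) g=5 f=12, (3,6) g=4 f=12, (4,4) g=3 f=10, (4,6) g=3 f=12, (5,6) g=2 f=12, (6,4) g=1 f=10, (6,6) g=1 f=12, (7,5) g=1 f=12]

order=[(3,5) → (2,5) → (2,4) → (1,4)]; open=[(0,4) g=7 f=12, (1,3) g=7 f=10, (2,3) g=6 f=10, (2,6) g=5 f=12, (3,6) g=4 f=12, (4,4) g=3 f=10, (4,6) g=3 f=12, (5,6) g=2 f=12, (6,4) g=1 f=10, (6,6) g=1 f=12, (7,5) g=1 f=12]; closed=[(1,4), (2,4), (2,5), (3,5), (4,5), (5,5), (6,5)]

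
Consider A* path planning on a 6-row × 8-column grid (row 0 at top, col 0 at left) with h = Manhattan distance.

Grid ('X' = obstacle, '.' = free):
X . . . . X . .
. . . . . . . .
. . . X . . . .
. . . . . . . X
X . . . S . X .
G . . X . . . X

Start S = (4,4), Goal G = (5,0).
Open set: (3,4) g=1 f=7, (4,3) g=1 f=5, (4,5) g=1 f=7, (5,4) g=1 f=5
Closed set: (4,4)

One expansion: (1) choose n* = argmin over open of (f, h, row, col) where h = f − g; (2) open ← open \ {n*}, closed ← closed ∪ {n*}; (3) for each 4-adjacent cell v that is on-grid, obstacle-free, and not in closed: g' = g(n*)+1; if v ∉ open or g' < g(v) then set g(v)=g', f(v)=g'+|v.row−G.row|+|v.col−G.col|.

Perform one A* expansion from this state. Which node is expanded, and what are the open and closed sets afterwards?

step 1: expand (4,3) (f=5, h=4) → closed; open now [(3,3) g=2 f=7, (3,4) g=1 f=7, (4,2) g=2 f=5, (4,5) g=1 f=7, (5,4) g=1 f=5]

expanded=(4,3); open=[(3,3) g=2 f=7, (3,4) g=1 f=7, (4,2) g=2 f=5, (4,5) g=1 f=7, (5,4) g=1 f=5]; closed=[(4,3), (4,4)]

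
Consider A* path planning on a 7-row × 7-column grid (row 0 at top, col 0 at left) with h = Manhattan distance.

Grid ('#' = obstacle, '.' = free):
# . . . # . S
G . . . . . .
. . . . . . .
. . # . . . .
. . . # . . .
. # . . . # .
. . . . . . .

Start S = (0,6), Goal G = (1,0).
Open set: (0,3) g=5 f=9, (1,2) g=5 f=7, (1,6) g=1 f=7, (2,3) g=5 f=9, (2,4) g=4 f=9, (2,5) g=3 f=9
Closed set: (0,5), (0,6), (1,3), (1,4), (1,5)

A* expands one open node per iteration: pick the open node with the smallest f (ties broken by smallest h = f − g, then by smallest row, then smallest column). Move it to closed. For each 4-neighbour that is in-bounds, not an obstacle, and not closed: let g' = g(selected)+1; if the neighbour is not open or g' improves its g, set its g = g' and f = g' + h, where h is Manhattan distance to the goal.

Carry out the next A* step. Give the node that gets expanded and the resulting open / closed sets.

step 1: expand (1,2) (f=7, h=2) → closed; open now [(0,2) g=6 f=9, (0,3) g=5 f=9, (1,1) g=6 f=7, (1,6) g=1 f=7, (2,2) g=6 f=9, (2,3) g=5 f=9, (2,4) g=4 f=9, (2,5) g=3 f=9]

expanded=(1,2); open=[(0,2) g=6 f=9, (0,3) g=5 f=9, (1,1) g=6 f=7, (1,6) g=1 f=7, (2,2) g=6 f=9, (2,3) g=5 f=9, (2,4) g=4 f=9, (2,5) g=3 f=9]; closed=[(0,5), (0,6), (1,2), (1,3), (1,4), (1,5)]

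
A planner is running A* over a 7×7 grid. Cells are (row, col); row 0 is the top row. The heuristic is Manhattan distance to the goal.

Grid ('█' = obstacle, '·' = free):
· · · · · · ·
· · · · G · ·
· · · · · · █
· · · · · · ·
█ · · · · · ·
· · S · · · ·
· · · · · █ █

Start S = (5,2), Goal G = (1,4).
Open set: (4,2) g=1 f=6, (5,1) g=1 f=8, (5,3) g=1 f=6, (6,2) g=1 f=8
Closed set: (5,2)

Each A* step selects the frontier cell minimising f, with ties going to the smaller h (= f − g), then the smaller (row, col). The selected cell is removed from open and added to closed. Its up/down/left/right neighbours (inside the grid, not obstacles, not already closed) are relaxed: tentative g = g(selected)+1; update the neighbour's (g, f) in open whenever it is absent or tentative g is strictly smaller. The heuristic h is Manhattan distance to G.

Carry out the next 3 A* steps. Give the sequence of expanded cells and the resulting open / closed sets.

step 1: expand (4,2) (f=6, h=5) → closed; open now [(3,2) g=2 f=6, (4,1) g=2 f=8, (4,3) g=2 f=6, (5,1) g=1 f=8, (5,3) g=1 f=6, (6,2) g=1 f=8]
step 2: expand (3,2) (f=6, h=4) → closed; open now [(2,2) g=3 f=6, (3,1) g=3 f=8, (3,3) g=3 f=6, (4,1) g=2 f=8, (4,3) g=2 f=6, (5,1) g=1 f=8, (5,3) g=1 f=6, (6,2) g=1 f=8]
step 3: expand (2,2) (f=6, h=3) → closed; open now [(1,2) g=4 f=6, (2,1) g=4 f=8, (2,3) g=4 f=6, (3,1) g=3 f=8, (3,3) g=3 f=6, (4,1) g=2 f=8, (4,3) g=2 f=6, (5,1) g=1 f=8, (5,3) g=1 f=6, (6,2) g=1 f=8]

order=[(4,2) → (3,2) → (2,2)]; open=[(1,2) g=4 f=6, (2,1) g=4 f=8, (2,3) g=4 f=6, (3,1) g=3 f=8, (3,3) g=3 f=6, (4,1) g=2 f=8, (4,3) g=2 f=6, (5,1) g=1 f=8, (5,3) g=1 f=6, (6,2) g=1 f=8]; closed=[(2,2), (3,2), (4,2), (5,2)]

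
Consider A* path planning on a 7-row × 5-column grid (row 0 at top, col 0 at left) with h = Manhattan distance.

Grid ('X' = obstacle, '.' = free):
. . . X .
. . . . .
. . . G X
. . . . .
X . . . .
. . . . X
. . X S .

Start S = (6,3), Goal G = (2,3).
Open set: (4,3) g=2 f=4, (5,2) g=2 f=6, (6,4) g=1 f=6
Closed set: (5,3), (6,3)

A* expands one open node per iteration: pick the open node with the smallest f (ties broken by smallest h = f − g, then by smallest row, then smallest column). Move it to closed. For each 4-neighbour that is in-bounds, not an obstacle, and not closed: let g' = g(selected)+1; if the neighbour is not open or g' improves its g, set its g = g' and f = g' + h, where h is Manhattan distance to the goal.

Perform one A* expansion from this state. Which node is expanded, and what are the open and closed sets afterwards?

expanded=(4,3); open=[(3,3) g=3 f=4, (4,2) g=3 f=6, (4,4) g=3 f=6, (5,2) g=2 f=6, (6,4) g=1 f=6]; closed=[(4,3), (5,3), (6,3)]

step 1: expand (4,3) (f=4, h=2) → closed; open now [(3,3) g=3 f=4, (4,2) g=3 f=6, (4,4) g=3 f=6, (5,2) g=2 f=6, (6,4) g=1 f=6]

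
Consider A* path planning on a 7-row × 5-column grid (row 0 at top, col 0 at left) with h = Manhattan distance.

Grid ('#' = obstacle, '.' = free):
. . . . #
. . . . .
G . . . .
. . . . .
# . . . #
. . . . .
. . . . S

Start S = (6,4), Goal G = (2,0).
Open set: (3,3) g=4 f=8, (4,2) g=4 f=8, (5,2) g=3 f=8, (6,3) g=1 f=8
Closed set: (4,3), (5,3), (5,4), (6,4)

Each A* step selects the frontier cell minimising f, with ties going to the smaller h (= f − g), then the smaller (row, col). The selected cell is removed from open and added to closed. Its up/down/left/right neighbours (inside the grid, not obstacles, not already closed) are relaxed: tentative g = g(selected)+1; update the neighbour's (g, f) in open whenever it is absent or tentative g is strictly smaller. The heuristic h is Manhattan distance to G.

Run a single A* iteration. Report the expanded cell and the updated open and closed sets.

expanded=(3,3); open=[(2,3) g=5 f=8, (3,2) g=5 f=8, (3,4) g=5 f=10, (4,2) g=4 f=8, (5,2) g=3 f=8, (6,3) g=1 f=8]; closed=[(3,3), (4,3), (5,3), (5,4), (6,4)]

step 1: expand (3,3) (f=8, h=4) → closed; open now [(2,3) g=5 f=8, (3,2) g=5 f=8, (3,4) g=5 f=10, (4,2) g=4 f=8, (5,2) g=3 f=8, (6,3) g=1 f=8]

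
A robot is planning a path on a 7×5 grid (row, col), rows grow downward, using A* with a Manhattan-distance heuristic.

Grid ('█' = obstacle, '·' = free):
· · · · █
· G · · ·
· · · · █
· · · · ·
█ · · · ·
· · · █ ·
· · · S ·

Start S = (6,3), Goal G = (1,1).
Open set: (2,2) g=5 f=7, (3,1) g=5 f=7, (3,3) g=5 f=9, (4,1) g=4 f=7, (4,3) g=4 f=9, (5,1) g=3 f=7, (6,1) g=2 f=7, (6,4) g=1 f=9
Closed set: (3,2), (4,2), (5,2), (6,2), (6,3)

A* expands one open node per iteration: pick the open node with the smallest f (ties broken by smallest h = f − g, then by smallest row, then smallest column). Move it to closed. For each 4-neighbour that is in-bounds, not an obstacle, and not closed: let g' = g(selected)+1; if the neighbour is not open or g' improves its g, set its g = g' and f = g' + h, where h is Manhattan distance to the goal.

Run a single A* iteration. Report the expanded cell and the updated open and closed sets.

expanded=(2,2); open=[(1,2) g=6 f=7, (2,1) g=6 f=7, (2,3) g=6 f=9, (3,1) g=5 f=7, (3,3) g=5 f=9, (4,1) g=4 f=7, (4,3) g=4 f=9, (5,1) g=3 f=7, (6,1) g=2 f=7, (6,4) g=1 f=9]; closed=[(2,2), (3,2), (4,2), (5,2), (6,2), (6,3)]

step 1: expand (2,2) (f=7, h=2) → closed; open now [(1,2) g=6 f=7, (2,1) g=6 f=7, (2,3) g=6 f=9, (3,1) g=5 f=7, (3,3) g=5 f=9, (4,1) g=4 f=7, (4,3) g=4 f=9, (5,1) g=3 f=7, (6,1) g=2 f=7, (6,4) g=1 f=9]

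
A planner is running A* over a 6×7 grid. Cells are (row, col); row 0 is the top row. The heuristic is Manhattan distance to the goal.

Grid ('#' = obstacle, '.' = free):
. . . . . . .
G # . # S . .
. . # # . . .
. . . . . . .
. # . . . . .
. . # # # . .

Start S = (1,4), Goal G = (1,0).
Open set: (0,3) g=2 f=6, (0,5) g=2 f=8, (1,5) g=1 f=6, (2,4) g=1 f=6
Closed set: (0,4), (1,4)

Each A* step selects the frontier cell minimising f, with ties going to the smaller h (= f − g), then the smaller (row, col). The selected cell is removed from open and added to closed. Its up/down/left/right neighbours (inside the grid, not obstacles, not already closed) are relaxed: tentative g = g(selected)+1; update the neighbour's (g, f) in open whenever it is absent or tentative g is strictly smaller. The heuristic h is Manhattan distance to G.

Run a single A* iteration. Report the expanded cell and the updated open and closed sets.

expanded=(0,3); open=[(0,2) g=3 f=6, (0,5) g=2 f=8, (1,5) g=1 f=6, (2,4) g=1 f=6]; closed=[(0,3), (0,4), (1,4)]

step 1: expand (0,3) (f=6, h=4) → closed; open now [(0,2) g=3 f=6, (0,5) g=2 f=8, (1,5) g=1 f=6, (2,4) g=1 f=6]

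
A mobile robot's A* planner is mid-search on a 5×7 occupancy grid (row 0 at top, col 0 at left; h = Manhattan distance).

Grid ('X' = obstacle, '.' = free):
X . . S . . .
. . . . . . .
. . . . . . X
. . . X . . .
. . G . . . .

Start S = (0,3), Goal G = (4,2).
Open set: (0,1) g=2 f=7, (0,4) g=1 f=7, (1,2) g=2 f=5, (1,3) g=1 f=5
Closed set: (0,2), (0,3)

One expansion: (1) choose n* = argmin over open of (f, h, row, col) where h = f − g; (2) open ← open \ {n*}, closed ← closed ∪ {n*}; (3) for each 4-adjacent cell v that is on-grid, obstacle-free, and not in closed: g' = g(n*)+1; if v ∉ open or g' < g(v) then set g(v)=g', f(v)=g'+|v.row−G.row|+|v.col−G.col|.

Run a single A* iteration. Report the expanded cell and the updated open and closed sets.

expanded=(1,2); open=[(0,1) g=2 f=7, (0,4) g=1 f=7, (1,1) g=3 f=7, (1,3) g=1 f=5, (2,2) g=3 f=5]; closed=[(0,2), (0,3), (1,2)]

step 1: expand (1,2) (f=5, h=3) → closed; open now [(0,1) g=2 f=7, (0,4) g=1 f=7, (1,1) g=3 f=7, (1,3) g=1 f=5, (2,2) g=3 f=5]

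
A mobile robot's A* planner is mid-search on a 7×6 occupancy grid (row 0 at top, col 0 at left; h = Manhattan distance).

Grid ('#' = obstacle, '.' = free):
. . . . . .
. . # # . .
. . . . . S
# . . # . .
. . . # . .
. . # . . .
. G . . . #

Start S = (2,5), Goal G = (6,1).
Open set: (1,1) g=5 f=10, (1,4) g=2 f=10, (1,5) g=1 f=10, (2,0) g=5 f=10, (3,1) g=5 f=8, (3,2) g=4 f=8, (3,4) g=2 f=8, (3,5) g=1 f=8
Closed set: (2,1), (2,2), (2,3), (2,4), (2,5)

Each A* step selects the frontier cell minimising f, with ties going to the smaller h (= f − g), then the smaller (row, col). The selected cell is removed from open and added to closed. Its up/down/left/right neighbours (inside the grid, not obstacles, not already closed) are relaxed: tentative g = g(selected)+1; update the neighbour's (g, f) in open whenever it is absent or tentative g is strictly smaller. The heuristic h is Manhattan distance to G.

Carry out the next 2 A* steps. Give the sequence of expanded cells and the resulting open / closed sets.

order=[(3,1) → (4,1)]; open=[(1,1) g=5 f=10, (1,4) g=2 f=10, (1,5) g=1 f=10, (2,0) g=5 f=10, (3,2) g=4 f=8, (3,4) g=2 f=8, (3,5) g=1 f=8, (4,0) g=7 f=10, (4,2) g=7 f=10, (5,1) g=7 f=8]; closed=[(2,1), (2,2), (2,3), (2,4), (2,5), (3,1), (4,1)]

step 1: expand (3,1) (f=8, h=3) → closed; open now [(1,1) g=5 f=10, (1,4) g=2 f=10, (1,5) g=1 f=10, (2,0) g=5 f=10, (3,2) g=4 f=8, (3,4) g=2 f=8, (3,5) g=1 f=8, (4,1) g=6 f=8]
step 2: expand (4,1) (f=8, h=2) → closed; open now [(1,1) g=5 f=10, (1,4) g=2 f=10, (1,5) g=1 f=10, (2,0) g=5 f=10, (3,2) g=4 f=8, (3,4) g=2 f=8, (3,5) g=1 f=8, (4,0) g=7 f=10, (4,2) g=7 f=10, (5,1) g=7 f=8]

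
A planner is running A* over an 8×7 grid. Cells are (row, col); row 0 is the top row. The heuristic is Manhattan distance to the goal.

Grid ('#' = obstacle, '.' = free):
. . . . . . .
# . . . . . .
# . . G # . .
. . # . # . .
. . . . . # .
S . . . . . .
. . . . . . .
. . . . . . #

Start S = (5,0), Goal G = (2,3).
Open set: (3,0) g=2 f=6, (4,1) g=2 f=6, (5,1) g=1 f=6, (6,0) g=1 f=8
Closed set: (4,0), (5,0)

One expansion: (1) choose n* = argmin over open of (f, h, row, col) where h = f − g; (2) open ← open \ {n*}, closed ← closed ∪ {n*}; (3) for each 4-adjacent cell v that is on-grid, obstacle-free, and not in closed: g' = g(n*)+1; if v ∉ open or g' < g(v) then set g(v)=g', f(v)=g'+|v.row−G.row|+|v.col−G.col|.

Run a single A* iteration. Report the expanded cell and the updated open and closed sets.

expanded=(3,0); open=[(3,1) g=3 f=6, (4,1) g=2 f=6, (5,1) g=1 f=6, (6,0) g=1 f=8]; closed=[(3,0), (4,0), (5,0)]

step 1: expand (3,0) (f=6, h=4) → closed; open now [(3,1) g=3 f=6, (4,1) g=2 f=6, (5,1) g=1 f=6, (6,0) g=1 f=8]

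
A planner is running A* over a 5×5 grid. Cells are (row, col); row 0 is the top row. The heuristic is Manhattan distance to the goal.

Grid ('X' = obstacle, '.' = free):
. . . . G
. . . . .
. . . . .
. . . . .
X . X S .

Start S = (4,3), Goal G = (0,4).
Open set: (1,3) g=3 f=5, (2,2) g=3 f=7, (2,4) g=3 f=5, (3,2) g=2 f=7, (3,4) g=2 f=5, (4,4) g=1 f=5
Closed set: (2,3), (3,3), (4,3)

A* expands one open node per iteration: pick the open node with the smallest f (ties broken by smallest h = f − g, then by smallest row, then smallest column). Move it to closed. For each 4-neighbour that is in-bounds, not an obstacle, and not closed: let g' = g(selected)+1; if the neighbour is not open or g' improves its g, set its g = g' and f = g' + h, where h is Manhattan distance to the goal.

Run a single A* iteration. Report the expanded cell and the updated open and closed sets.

step 1: expand (1,3) (f=5, h=2) → closed; open now [(0,3) g=4 f=5, (1,2) g=4 f=7, (1,4) g=4 f=5, (2,2) g=3 f=7, (2,4) g=3 f=5, (3,2) g=2 f=7, (3,4) g=2 f=5, (4,4) g=1 f=5]

expanded=(1,3); open=[(0,3) g=4 f=5, (1,2) g=4 f=7, (1,4) g=4 f=5, (2,2) g=3 f=7, (2,4) g=3 f=5, (3,2) g=2 f=7, (3,4) g=2 f=5, (4,4) g=1 f=5]; closed=[(1,3), (2,3), (3,3), (4,3)]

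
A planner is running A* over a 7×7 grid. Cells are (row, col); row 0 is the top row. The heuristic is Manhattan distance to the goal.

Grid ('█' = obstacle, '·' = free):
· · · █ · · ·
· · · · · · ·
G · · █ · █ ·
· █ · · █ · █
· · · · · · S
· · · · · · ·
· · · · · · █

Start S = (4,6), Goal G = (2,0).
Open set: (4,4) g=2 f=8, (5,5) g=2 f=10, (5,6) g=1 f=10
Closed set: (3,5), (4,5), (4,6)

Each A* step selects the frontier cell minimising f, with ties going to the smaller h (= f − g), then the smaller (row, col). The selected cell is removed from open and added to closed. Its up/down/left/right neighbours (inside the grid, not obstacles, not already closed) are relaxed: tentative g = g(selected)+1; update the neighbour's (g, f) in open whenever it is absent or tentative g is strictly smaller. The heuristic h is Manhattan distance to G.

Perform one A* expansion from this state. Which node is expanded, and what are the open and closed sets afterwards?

expanded=(4,4); open=[(4,3) g=3 f=8, (5,4) g=3 f=10, (5,5) g=2 f=10, (5,6) g=1 f=10]; closed=[(3,5), (4,4), (4,5), (4,6)]

step 1: expand (4,4) (f=8, h=6) → closed; open now [(4,3) g=3 f=8, (5,4) g=3 f=10, (5,5) g=2 f=10, (5,6) g=1 f=10]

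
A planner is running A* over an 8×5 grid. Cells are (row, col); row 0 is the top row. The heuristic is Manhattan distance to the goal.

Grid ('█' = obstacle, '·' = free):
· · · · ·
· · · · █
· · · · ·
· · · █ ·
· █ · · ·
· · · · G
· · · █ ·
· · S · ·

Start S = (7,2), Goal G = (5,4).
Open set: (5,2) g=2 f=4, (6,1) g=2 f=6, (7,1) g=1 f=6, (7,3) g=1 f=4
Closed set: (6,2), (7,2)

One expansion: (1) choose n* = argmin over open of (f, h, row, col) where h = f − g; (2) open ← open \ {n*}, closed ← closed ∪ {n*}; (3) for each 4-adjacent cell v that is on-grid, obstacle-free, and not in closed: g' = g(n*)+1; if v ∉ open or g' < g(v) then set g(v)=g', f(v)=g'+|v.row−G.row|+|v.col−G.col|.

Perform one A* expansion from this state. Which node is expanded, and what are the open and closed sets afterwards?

expanded=(5,2); open=[(4,2) g=3 f=6, (5,1) g=3 f=6, (5,3) g=3 f=4, (6,1) g=2 f=6, (7,1) g=1 f=6, (7,3) g=1 f=4]; closed=[(5,2), (6,2), (7,2)]

step 1: expand (5,2) (f=4, h=2) → closed; open now [(4,2) g=3 f=6, (5,1) g=3 f=6, (5,3) g=3 f=4, (6,1) g=2 f=6, (7,1) g=1 f=6, (7,3) g=1 f=4]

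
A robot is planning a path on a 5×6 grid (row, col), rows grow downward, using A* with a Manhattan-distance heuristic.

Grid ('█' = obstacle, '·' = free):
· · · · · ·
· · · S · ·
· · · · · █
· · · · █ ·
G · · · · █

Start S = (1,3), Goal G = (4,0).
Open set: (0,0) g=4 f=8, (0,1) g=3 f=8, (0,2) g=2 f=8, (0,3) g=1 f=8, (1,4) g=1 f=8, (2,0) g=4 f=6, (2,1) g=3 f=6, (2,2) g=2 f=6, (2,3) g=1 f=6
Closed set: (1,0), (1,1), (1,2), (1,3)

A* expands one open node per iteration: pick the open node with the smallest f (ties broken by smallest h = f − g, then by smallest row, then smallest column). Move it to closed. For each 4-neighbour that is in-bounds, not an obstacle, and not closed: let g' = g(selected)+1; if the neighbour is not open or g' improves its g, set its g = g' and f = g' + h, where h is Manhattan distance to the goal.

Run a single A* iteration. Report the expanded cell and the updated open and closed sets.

expanded=(2,0); open=[(0,0) g=4 f=8, (0,1) g=3 f=8, (0,2) g=2 f=8, (0,3) g=1 f=8, (1,4) g=1 f=8, (2,1) g=3 f=6, (2,2) g=2 f=6, (2,3) g=1 f=6, (3,0) g=5 f=6]; closed=[(1,0), (1,1), (1,2), (1,3), (2,0)]

step 1: expand (2,0) (f=6, h=2) → closed; open now [(0,0) g=4 f=8, (0,1) g=3 f=8, (0,2) g=2 f=8, (0,3) g=1 f=8, (1,4) g=1 f=8, (2,1) g=3 f=6, (2,2) g=2 f=6, (2,3) g=1 f=6, (3,0) g=5 f=6]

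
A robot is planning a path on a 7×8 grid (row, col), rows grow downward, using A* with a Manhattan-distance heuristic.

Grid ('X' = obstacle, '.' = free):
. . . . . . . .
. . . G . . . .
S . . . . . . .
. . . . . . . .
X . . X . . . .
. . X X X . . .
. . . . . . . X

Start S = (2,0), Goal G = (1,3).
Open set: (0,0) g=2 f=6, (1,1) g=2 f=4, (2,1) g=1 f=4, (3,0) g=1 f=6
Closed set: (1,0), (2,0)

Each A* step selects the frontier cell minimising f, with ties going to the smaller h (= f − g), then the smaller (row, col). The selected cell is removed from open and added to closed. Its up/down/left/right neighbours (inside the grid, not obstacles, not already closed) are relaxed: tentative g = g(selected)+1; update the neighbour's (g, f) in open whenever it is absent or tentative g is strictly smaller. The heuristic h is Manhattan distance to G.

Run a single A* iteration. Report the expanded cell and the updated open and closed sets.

expanded=(1,1); open=[(0,0) g=2 f=6, (0,1) g=3 f=6, (1,2) g=3 f=4, (2,1) g=1 f=4, (3,0) g=1 f=6]; closed=[(1,0), (1,1), (2,0)]

step 1: expand (1,1) (f=4, h=2) → closed; open now [(0,0) g=2 f=6, (0,1) g=3 f=6, (1,2) g=3 f=4, (2,1) g=1 f=4, (3,0) g=1 f=6]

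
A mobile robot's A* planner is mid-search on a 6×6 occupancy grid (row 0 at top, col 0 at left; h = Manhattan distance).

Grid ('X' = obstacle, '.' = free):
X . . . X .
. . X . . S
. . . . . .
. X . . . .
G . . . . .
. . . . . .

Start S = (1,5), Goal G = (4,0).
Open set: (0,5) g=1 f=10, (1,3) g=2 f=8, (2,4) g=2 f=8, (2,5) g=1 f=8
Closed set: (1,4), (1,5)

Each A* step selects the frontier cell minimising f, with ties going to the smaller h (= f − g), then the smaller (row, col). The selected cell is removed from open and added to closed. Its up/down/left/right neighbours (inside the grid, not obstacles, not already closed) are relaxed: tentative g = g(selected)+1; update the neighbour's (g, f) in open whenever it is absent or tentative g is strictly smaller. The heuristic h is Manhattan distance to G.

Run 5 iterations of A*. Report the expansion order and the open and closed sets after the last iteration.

order=[(1,3) → (2,3) → (2,2) → (2,1) → (2,0)]; open=[(0,3) g=3 f=10, (0,5) g=1 f=10, (1,0) g=7 f=10, (1,1) g=6 f=10, (2,4) g=2 f=8, (2,5) g=1 f=8, (3,0) g=7 f=8, (3,2) g=5 f=8, (3,3) g=4 f=8]; closed=[(1,3), (1,4), (1,5), (2,0), (2,1), (2,2), (2,3)]

step 1: expand (1,3) (f=8, h=6) → closed; open now [(0,3) g=3 f=10, (0,5) g=1 f=10, (2,3) g=3 f=8, (2,4) g=2 f=8, (2,5) g=1 f=8]
step 2: expand (2,3) (f=8, h=5) → closed; open now [(0,3) g=3 f=10, (0,5) g=1 f=10, (2,2) g=4 f=8, (2,4) g=2 f=8, (2,5) g=1 f=8, (3,3) g=4 f=8]
step 3: expand (2,2) (f=8, h=4) → closed; open now [(0,3) g=3 f=10, (0,5) g=1 f=10, (2,1) g=5 f=8, (2,4) g=2 f=8, (2,5) g=1 f=8, (3,2) g=5 f=8, (3,3) g=4 f=8]
step 4: expand (2,1) (f=8, h=3) → closed; open now [(0,3) g=3 f=10, (0,5) g=1 f=10, (1,1) g=6 f=10, (2,0) g=6 f=8, (2,4) g=2 f=8, (2,5) g=1 f=8, (3,2) g=5 f=8, (3,3) g=4 f=8]
step 5: expand (2,0) (f=8, h=2) → closed; open now [(0,3) g=3 f=10, (0,5) g=1 f=10, (1,0) g=7 f=10, (1,1) g=6 f=10, (2,4) g=2 f=8, (2,5) g=1 f=8, (3,0) g=7 f=8, (3,2) g=5 f=8, (3,3) g=4 f=8]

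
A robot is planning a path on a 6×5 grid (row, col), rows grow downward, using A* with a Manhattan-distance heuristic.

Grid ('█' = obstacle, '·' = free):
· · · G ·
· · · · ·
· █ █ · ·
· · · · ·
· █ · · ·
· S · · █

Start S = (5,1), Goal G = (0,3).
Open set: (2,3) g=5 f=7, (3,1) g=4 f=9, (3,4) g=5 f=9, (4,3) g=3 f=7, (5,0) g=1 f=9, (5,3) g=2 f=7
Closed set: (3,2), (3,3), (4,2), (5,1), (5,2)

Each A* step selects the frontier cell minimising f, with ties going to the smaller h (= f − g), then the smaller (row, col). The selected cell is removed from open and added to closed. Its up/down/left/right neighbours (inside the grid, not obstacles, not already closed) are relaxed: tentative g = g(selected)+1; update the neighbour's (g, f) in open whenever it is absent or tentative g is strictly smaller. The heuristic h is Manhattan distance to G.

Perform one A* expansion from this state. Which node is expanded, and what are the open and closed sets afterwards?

expanded=(2,3); open=[(1,3) g=6 f=7, (2,4) g=6 f=9, (3,1) g=4 f=9, (3,4) g=5 f=9, (4,3) g=3 f=7, (5,0) g=1 f=9, (5,3) g=2 f=7]; closed=[(2,3), (3,2), (3,3), (4,2), (5,1), (5,2)]

step 1: expand (2,3) (f=7, h=2) → closed; open now [(1,3) g=6 f=7, (2,4) g=6 f=9, (3,1) g=4 f=9, (3,4) g=5 f=9, (4,3) g=3 f=7, (5,0) g=1 f=9, (5,3) g=2 f=7]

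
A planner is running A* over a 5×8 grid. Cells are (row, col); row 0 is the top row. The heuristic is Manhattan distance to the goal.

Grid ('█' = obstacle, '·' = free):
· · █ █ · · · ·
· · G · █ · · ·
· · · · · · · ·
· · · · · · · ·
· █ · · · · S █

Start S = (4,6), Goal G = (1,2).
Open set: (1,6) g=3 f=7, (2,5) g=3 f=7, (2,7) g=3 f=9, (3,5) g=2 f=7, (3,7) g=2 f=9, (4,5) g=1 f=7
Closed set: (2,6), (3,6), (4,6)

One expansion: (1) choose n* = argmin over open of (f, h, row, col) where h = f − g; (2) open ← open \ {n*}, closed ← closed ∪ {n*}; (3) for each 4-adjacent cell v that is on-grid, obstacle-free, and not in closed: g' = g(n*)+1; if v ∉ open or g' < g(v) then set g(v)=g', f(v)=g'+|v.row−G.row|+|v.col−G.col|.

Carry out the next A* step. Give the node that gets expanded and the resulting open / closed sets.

step 1: expand (1,6) (f=7, h=4) → closed; open now [(0,6) g=4 f=9, (1,5) g=4 f=7, (1,7) g=4 f=9, (2,5) g=3 f=7, (2,7) g=3 f=9, (3,5) g=2 f=7, (3,7) g=2 f=9, (4,5) g=1 f=7]

expanded=(1,6); open=[(0,6) g=4 f=9, (1,5) g=4 f=7, (1,7) g=4 f=9, (2,5) g=3 f=7, (2,7) g=3 f=9, (3,5) g=2 f=7, (3,7) g=2 f=9, (4,5) g=1 f=7]; closed=[(1,6), (2,6), (3,6), (4,6)]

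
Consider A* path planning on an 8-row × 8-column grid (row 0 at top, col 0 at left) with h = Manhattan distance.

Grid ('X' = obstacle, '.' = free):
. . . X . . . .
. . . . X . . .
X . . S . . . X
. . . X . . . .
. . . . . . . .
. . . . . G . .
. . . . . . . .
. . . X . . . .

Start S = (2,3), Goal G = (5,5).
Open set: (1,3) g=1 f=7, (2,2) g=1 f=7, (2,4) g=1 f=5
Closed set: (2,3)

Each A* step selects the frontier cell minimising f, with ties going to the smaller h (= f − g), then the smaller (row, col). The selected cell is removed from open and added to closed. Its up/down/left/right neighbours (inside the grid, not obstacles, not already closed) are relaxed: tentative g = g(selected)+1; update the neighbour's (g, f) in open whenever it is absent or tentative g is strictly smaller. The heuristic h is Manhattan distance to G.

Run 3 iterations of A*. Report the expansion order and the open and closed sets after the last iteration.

step 1: expand (2,4) (f=5, h=4) → closed; open now [(1,3) g=1 f=7, (2,2) g=1 f=7, (2,5) g=2 f=5, (3,4) g=2 f=5]
step 2: expand (2,5) (f=5, h=3) → closed; open now [(1,3) g=1 f=7, (1,5) g=3 f=7, (2,2) g=1 f=7, (2,6) g=3 f=7, (3,4) g=2 f=5, (3,5) g=3 f=5]
step 3: expand (3,5) (f=5, h=2) → closed; open now [(1,3) g=1 f=7, (1,5) g=3 f=7, (2,2) g=1 f=7, (2,6) g=3 f=7, (3,4) g=2 f=5, (3,6) g=4 f=7, (4,5) g=4 f=5]

order=[(2,4) → (2,5) → (3,5)]; open=[(1,3) g=1 f=7, (1,5) g=3 f=7, (2,2) g=1 f=7, (2,6) g=3 f=7, (3,4) g=2 f=5, (3,6) g=4 f=7, (4,5) g=4 f=5]; closed=[(2,3), (2,4), (2,5), (3,5)]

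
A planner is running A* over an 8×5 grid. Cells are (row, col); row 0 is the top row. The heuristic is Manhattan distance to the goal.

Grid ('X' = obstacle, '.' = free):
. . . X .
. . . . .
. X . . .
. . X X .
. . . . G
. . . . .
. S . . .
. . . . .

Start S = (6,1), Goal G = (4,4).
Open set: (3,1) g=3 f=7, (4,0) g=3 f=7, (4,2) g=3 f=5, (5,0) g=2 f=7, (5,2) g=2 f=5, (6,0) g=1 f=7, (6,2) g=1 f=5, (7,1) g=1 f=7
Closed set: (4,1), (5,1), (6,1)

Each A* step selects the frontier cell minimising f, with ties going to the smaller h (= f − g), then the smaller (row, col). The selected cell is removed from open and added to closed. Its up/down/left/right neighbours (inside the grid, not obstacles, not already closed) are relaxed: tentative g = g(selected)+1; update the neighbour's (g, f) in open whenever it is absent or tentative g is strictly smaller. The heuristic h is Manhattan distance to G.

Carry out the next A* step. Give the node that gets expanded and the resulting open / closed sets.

step 1: expand (4,2) (f=5, h=2) → closed; open now [(3,1) g=3 f=7, (4,0) g=3 f=7, (4,3) g=4 f=5, (5,0) g=2 f=7, (5,2) g=2 f=5, (6,0) g=1 f=7, (6,2) g=1 f=5, (7,1) g=1 f=7]

expanded=(4,2); open=[(3,1) g=3 f=7, (4,0) g=3 f=7, (4,3) g=4 f=5, (5,0) g=2 f=7, (5,2) g=2 f=5, (6,0) g=1 f=7, (6,2) g=1 f=5, (7,1) g=1 f=7]; closed=[(4,1), (4,2), (5,1), (6,1)]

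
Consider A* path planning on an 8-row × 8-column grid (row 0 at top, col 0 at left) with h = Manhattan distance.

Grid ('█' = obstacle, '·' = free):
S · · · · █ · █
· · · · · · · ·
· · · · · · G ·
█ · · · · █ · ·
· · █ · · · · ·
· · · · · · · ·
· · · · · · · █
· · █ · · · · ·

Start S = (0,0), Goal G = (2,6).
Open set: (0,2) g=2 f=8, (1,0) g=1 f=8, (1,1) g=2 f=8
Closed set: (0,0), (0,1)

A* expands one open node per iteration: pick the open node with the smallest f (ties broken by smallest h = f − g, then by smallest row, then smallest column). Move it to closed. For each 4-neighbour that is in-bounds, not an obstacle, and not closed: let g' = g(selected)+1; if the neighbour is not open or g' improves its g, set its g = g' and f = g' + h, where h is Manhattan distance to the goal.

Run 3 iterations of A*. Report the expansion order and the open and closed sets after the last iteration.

step 1: expand (0,2) (f=8, h=6) → closed; open now [(0,3) g=3 f=8, (1,0) g=1 f=8, (1,1) g=2 f=8, (1,2) g=3 f=8]
step 2: expand (0,3) (f=8, h=5) → closed; open now [(0,4) g=4 f=8, (1,0) g=1 f=8, (1,1) g=2 f=8, (1,2) g=3 f=8, (1,3) g=4 f=8]
step 3: expand (0,4) (f=8, h=4) → closed; open now [(1,0) g=1 f=8, (1,1) g=2 f=8, (1,2) g=3 f=8, (1,3) g=4 f=8, (1,4) g=5 f=8]

order=[(0,2) → (0,3) → (0,4)]; open=[(1,0) g=1 f=8, (1,1) g=2 f=8, (1,2) g=3 f=8, (1,3) g=4 f=8, (1,4) g=5 f=8]; closed=[(0,0), (0,1), (0,2), (0,3), (0,4)]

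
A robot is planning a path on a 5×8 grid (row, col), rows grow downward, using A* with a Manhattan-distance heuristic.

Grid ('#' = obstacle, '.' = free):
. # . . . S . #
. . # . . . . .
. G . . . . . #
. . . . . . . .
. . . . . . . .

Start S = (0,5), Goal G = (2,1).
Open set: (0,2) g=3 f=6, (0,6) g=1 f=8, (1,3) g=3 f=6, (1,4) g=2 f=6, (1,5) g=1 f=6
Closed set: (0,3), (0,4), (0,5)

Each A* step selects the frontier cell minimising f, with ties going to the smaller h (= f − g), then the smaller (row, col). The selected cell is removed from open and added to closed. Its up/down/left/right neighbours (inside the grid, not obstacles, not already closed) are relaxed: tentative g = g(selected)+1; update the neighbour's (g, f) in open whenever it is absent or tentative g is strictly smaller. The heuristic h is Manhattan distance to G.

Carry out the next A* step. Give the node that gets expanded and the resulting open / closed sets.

step 1: expand (0,2) (f=6, h=3) → closed; open now [(0,6) g=1 f=8, (1,3) g=3 f=6, (1,4) g=2 f=6, (1,5) g=1 f=6]

expanded=(0,2); open=[(0,6) g=1 f=8, (1,3) g=3 f=6, (1,4) g=2 f=6, (1,5) g=1 f=6]; closed=[(0,2), (0,3), (0,4), (0,5)]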